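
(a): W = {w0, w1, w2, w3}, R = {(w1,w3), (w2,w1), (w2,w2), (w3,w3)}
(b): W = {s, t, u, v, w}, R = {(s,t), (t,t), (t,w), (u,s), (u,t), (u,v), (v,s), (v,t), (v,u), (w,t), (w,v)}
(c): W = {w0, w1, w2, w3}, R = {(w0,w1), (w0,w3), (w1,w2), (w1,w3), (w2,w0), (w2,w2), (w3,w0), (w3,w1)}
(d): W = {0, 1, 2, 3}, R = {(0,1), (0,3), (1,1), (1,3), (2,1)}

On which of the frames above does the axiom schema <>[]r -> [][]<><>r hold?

(b), (c)

This is the axiom for a generalized confluence (Geach) condition; its first-order frame correspondent is forall x forall y forall z ((xRy & x R^2 z) -> exists w (yRw & z R^2 w)).
(a): fails — w2Rw2, w2R²w1 but no w with w2Rw and w1R²w.
(b): ✓.
(c): ✓.
(d): fails — 0R1, 0R²3 but no w with 1Rw and 3R²w.
Valid on: (b), (c).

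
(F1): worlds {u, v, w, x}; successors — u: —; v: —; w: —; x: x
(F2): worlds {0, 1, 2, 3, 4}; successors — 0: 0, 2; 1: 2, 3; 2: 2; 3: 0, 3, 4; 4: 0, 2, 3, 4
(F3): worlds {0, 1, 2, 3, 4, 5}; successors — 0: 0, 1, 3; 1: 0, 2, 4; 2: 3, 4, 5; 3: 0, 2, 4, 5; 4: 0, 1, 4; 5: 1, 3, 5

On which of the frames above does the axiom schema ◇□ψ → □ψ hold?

(F1)

This is the axiom for the Euclidean property; its first-order frame correspondent is ∀x ∀y ∀z (Rxy ∧ Rxz → Ryz).
(F1): holds.
(F2): fails — R02 and R00 but not R20.
(F3): fails — R01 and R01 but not R11.
Valid on: (F1).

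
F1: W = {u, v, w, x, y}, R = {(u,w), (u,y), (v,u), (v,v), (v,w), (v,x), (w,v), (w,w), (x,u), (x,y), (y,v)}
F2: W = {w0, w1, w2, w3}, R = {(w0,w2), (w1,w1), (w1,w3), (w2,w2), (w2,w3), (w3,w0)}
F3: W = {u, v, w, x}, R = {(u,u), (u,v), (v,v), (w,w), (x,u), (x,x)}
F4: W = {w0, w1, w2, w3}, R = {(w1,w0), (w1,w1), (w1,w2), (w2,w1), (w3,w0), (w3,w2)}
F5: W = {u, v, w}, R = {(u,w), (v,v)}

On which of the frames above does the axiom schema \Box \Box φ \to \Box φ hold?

This is the axiom for density; its first-order frame correspondent is \forall x \forall y (Rxy \to \exists z (Rxz \wedge Rzy)).
F1: fails — Rxu but no z with Rxz and Rzu.
F2: fails — Rw3w0 but no z with Rw3z and Rzw0.
F3: ✓.
F4: fails — Rw3w2 but no z with Rw3z and Rzw2.
F5: fails — Ruw but no z with Ruz and Rzw.

F3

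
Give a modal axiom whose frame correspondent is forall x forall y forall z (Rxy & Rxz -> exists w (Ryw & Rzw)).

A defining formula is ◇□r → □◇r (the .2 axiom).
Suppose ◇□r→□◇r is valid. Take Rxy, Rxz and set V(r)={w : Ryw}. Then □r at y so ◇□r at x, so □◇r at x, so ◇r at z, giving w with Rzw and Ryw.

◇□r → □◇r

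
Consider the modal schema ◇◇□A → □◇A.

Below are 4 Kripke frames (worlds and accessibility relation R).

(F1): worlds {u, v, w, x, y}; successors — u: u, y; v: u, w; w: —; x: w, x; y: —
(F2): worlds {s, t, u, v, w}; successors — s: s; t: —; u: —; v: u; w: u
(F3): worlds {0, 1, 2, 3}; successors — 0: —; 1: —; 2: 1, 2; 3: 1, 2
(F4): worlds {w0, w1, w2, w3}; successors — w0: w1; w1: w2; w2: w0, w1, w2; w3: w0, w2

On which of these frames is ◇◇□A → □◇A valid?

(F2)

Frame correspondent (Sahlqvist): ∀x ∀y ∀z ((xR²y ∧ xRz) → ∃w (yRw ∧ zRw)) — i.e. a generalized confluence (Geach) condition.
(F1): fails — uR²u, uRy but no t with uRt and yRt.
(F2): holds.
(F3): fails — 2R²1, 2R1 but no w with 1Rw and 1Rw.
(F4): fails — w2R²w0, w2Rw1 but no w with w0Rw and w1Rw.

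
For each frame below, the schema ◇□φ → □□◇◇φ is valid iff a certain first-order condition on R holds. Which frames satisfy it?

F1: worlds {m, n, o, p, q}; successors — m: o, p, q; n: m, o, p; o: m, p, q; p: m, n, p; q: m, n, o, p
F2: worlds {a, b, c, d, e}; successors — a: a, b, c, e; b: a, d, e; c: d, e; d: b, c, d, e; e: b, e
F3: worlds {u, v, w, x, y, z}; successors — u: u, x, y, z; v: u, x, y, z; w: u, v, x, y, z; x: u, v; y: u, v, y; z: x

The schema corresponds to a generalized confluence (Geach) condition: ∀x ∀y ∀z ((xRy ∧ xR²z) → ∃w (yRw ∧ zR²w)).
F1: satisfies the condition.
F2: satisfies the condition.
F3: fails — uRz, uR²z but no t with zRt and zR²t.

F1, F2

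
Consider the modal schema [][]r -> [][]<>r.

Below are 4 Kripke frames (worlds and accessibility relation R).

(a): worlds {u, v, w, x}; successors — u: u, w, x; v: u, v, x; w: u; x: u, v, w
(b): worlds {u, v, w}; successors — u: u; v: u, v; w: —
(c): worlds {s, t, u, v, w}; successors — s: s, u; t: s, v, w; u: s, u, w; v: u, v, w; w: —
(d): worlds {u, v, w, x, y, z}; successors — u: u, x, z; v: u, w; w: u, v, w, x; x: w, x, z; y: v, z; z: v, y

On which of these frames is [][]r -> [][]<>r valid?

(a), (b), (d)

This is the axiom for a generalized confluence (Geach) condition; its first-order frame correspondent is forall x forall z (x R^2 z -> exists w (x R^2 w & zRw)).
(a): holds.
(b): holds.
(c): fails — sR²w but no w* with sR²w* and wRw*.
(d): holds.
Valid on: (a), (b), (d).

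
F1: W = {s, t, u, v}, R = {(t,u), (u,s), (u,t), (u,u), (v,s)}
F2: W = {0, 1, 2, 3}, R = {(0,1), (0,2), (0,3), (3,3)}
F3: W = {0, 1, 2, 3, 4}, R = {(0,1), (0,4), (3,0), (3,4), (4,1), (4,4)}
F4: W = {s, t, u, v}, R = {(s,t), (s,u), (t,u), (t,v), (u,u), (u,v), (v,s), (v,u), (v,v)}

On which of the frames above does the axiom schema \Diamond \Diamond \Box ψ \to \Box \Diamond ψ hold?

Frame correspondent (Sahlqvist): \forall x \forall y \forall z ((x R^2 y \wedge xRz) \to \exists w (yRw \wedge zRw)) — i.e. a generalized confluence (Geach) condition.
F1: fails — tR²s, tRu but no w with sRw and uRw.
F2: fails — 0R²3, 0R1 but no w with 3Rw and 1Rw.
F3: fails — 0R²1, 0R1 but no w with 1Rw and 1Rw.
F4: holds.
Valid on: F4.

F4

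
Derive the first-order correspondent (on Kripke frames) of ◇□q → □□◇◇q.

This is a Sahlqvist (Geach-type) schema ◇^1□^1q → □^2◇^2q.
Minimal-valuation argument: fix x; take any y with xR^1y and any z with xR^2z. Set V(q) to the set of worlds R-reachable from y in exactly 1 step. Then □^1q holds at y, so the antecedent holds at x; validity forces ◇^2q at z, giving a w with zR^2w and yR^1w.
First-order correspondent: ∀x ∀y ∀z ((xRy ∧ xR²z) → ∃w (yRw ∧ zR²w)).

∀x ∀y ∀z ((xRy ∧ xR²z) → ∃w (yRw ∧ zR²w))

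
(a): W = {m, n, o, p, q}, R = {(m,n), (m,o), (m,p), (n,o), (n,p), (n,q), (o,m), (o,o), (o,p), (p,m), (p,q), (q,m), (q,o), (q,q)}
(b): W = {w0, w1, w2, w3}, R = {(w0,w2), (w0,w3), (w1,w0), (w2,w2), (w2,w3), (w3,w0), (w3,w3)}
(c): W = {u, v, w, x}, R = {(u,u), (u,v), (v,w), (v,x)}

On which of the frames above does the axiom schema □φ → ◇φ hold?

Frame correspondent (Sahlqvist): ∀x ∃y Rxy — i.e. seriality.
(a): holds.
(b): holds.
(c): fails — world w has no successor.
Valid on: (a), (b).

(a), (b)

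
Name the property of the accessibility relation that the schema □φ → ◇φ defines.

Seriality

Suppose □φ→◇φ is valid. At any x set V(φ)=W. Then □φ at x, so ◇φ at x, so x has a successor.
Conversely, on a frame with seriality the schema holds at every world under every valuation.
Frame condition: ∀x ∃y Rxy.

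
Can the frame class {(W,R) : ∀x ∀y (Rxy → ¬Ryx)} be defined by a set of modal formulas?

Not definable by any modal formula

Any modally definable frame class is closed under surjective bounded morphisms.
The 5-cycle (worlds w0,w1,w2,w3,w4 with w0→w1→w2→w3→w4→w0) is asymmetric. Mapping every world to a single reflexive point • is a surjective bounded morphism, and the reflexive point is not asymmetric (R•• but asymmetry requires ¬R••).
So no modal formula (or set of formulas) defines exactly the asymmetric frames.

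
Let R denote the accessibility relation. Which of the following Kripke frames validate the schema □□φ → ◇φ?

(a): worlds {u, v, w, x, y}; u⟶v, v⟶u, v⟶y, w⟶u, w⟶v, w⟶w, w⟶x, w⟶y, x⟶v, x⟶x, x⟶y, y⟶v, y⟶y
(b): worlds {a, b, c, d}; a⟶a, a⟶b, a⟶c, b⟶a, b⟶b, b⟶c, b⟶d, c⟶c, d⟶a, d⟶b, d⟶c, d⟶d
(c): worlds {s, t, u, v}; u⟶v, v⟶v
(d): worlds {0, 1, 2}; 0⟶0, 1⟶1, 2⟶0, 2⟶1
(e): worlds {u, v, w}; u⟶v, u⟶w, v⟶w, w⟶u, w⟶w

The schema corresponds to a generalized confluence (Geach) condition: ∀x ∃w (xR²w ∧ xRw).
(a): fails — at u but no t with uR²t and uRt.
(b): holds.
(c): fails — at s but no w with sR²w and sRw.
(d): holds.
(e): holds.
Valid on: (b), (d), (e).

(b), (d), (e)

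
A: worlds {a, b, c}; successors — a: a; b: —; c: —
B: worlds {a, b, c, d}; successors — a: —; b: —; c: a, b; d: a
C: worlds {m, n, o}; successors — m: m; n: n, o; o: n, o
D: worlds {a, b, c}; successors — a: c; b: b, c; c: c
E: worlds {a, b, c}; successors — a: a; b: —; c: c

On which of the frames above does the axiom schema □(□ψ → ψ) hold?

A, C, D, E

The schema corresponds to shift-reflexivity: ∀x ∀y (Rxy → Ryy).
A: ✓.
B: fails — Rca but not Raa.
C: ✓.
D: ✓.
E: ✓.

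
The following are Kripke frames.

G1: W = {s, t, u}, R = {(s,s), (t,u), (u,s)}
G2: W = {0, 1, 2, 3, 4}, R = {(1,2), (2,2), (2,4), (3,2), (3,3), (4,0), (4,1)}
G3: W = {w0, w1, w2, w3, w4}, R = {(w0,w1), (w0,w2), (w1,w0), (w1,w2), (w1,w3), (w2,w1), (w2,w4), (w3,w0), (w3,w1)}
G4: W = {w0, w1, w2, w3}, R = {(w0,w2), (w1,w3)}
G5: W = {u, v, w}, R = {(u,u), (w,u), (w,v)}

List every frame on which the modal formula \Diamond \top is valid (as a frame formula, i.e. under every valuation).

G1

This is the axiom for seriality; its first-order frame correspondent is \forall x \exists y Rxy.
G1: condition met.
G2: fails — world 0 has no successor.
G3: fails — world w4 has no successor.
G4: fails — world w2 has no successor.
G5: fails — world v has no successor.
Valid on: G1.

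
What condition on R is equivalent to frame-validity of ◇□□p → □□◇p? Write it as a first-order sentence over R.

∀x ∀y ∀z ((xRy ∧ xR²z) → ∃w (yR²w ∧ zRw))

This is a Sahlqvist (Geach-type) schema ◇^1□^2p → □^2◇^1p.
First-order correspondent: ∀x ∀y ∀z ((xRy ∧ xR²z) → ∃w (yR²w ∧ zRw)).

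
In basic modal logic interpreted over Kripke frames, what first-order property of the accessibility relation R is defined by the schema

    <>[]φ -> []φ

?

This is frame-equivalent to ◇φ → □◇φ (substitute ¬φ for φ and contrapose).
Suppose ◇φ→□◇φ is valid. Take Rxy, Rxz and set V(φ)={y}. Then ◇φ at x, so □◇φ at x, so ◇φ at z, so some w with Rzw has φ; w=y, i.e. Rzy. By symmetry of the argument, Ryz.

the Euclidean property: forall x forall y forall z (Rxy & Rxz -> Ryz)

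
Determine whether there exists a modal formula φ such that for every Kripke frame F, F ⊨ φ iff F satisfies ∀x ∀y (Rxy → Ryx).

This is a Sahlqvist condition; the B axiom r → □◇r defines it.
Suppose r→□◇r is valid. Take Rxy and set V(r)={x}. Then r at x, so □◇r at x, so ◇r at y, so some z with Ryz has r; z=x, i.e. Ryx.

Yes — defined by r → □◇r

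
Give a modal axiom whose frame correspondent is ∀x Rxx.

□q → q

This is reflexivity; the standard corresponding axiom is T: □q → q.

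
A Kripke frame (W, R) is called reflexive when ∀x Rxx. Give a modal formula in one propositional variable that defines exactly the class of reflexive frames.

This is reflexivity; the standard corresponding axiom is T: □p → p.
Suppose □p→p is valid. At any x set V(p)={w : Rxw}. Then □p holds at x, so p holds at x, i.e. Rxx.

□p → p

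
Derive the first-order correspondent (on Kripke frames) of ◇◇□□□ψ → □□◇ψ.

This is a Sahlqvist (Geach-type) schema ◇^2□^3ψ → □^2◇^1ψ.
Minimal-valuation argument: fix x; take any y with xR^2y and any z with xR^2z. Set V(ψ) to the set of worlds R-reachable from y in exactly 3 steps. Then □^3ψ holds at y, so the antecedent holds at x; validity forces ◇^1ψ at z, giving a w with zR^1w and yR^3w.
First-order correspondent: ∀x ∀y ∀z ((xR²y ∧ xR²z) → ∃w (yR³w ∧ zRw)).

∀x ∀y ∀z ((xR²y ∧ xR²z) → ∃w (yR³w ∧ zRw))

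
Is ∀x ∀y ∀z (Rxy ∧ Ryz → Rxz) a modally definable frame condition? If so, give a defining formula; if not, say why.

Yes, by □r → □□r

This is a Sahlqvist condition; the 4 axiom □r → □□r defines it.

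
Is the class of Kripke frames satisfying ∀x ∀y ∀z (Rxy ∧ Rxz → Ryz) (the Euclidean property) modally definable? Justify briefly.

Yes, by ◇r → □◇r

The condition is the Euclidean property. A defining modal formula is ◇r → □◇r.
Suppose ◇r→□◇r is valid. Take Rxy, Rxz and set V(r)={y}. Then ◇r at x, so □◇r at x, so ◇r at z, so some w with Rzw has r; w=y, i.e. Rzy. By symmetry of the argument, Ryz.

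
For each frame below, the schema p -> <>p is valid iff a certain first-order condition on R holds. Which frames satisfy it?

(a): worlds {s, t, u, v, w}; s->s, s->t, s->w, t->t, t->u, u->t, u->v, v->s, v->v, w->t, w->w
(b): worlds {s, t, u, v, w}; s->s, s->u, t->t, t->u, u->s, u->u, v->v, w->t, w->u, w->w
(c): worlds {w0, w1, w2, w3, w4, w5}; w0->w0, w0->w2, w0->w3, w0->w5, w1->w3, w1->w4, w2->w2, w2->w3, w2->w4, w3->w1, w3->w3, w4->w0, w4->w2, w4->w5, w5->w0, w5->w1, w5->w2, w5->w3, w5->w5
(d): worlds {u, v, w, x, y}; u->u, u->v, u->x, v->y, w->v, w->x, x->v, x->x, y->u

The schema corresponds to reflexivity: forall x Rxx.
(a): fails — world u does not see itself.
(b): condition met.
(c): fails — world w1 does not see itself.
(d): fails — world v does not see itself.
Valid on: (b).

(b)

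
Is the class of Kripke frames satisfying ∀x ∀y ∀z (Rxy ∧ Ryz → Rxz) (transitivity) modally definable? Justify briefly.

Yes, by □q → □□q

Yes: it is transitivity, defined by the 4 schema □q → □□q.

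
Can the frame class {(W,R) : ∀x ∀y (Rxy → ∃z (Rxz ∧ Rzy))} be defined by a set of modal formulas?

Definable; □□p → □p defines it

This is a Sahlqvist condition; the C4 axiom □□p → □p defines it.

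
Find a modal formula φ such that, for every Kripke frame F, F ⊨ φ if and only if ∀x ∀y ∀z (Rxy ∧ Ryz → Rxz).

□r → □□r

The condition is transitivity. The 4 schema □r → □□r defines it.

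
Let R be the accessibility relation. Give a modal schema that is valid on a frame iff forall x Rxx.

□p → p

The condition is reflexivity. The T schema □p → p defines it.
Suppose □p→p is valid. At any x set V(p)={w : Rxw}. Then □p holds at x, so p holds at x, i.e. Rxx.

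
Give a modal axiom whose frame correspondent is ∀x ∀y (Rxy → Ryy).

This is shift-reflexivity; the standard corresponding axiom is T□: □(□s → s).
Suppose □(□s→s) is valid. Take Rxy and set V(s)={w : Ryw}. Then at y, □s holds; since □(□s→s) at x, □s→s at y, so s at y, i.e. Ryy.

□(□s → s)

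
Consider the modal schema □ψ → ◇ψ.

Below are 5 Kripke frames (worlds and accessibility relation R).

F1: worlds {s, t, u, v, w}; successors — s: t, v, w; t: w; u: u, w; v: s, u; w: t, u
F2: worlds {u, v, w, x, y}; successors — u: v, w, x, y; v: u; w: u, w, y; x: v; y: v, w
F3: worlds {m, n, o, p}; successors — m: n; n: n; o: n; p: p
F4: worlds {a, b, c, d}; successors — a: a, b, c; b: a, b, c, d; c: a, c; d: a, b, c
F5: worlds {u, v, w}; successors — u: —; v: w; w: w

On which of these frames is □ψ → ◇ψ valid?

F1, F2, F3, F4

This is the axiom for seriality; its first-order frame correspondent is ∀x ∃y Rxy.
F1: satisfies the condition.
F2: satisfies the condition.
F3: satisfies the condition.
F4: satisfies the condition.
F5: fails — world u has no successor.
Valid on: F1, F2, F3, F4.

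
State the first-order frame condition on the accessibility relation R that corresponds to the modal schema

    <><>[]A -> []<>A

This is a Sahlqvist (Geach-type) schema ◇^2□^1A → □^1◇^1A.
Minimal-valuation argument: fix x; take any y with xR^2y and any z with xR^1z. Set V(A) to the set of worlds R-reachable from y in exactly 1 step. Then □^1A holds at y, so the antecedent holds at x; validity forces ◇^1A at z, giving a w with zR^1w and yR^1w.
First-order correspondent: forall x forall y forall z ((x R^2 y & xRz) -> exists w (yRw & zRw)).

forall x forall y forall z ((x R^2 y & xRz) -> exists w (yRw & zRw))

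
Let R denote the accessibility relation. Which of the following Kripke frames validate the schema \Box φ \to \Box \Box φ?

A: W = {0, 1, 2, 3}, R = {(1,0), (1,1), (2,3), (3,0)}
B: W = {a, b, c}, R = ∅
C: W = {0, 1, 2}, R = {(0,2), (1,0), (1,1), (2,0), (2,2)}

B

The schema corresponds to transitivity: \forall x \forall y \forall z (Rxy \wedge Ryz \to Rxz).
A: fails — R23 and R30 but not R20.
B: ✓.
C: fails — R10 and R02 but not R12.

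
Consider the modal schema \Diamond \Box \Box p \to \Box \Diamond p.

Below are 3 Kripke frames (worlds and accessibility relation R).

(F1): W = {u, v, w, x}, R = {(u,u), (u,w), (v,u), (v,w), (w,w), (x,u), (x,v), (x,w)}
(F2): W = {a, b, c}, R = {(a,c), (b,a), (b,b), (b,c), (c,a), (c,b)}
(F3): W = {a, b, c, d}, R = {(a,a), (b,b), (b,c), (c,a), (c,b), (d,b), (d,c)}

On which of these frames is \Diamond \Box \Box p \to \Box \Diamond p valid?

(F1)

The schema corresponds to a generalized confluence (Geach) condition: \forall x \forall y \forall z ((xRy \wedge xRz) \to \exists w (y R^2 w \wedge zRw)).
(F1): holds.
(F2): fails — bRa, bRa but no w with aR²w and aRw.
(F3): fails — cRa, cRb but no w with aR²w and bRw.
Valid on: (F1).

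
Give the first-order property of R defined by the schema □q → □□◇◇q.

This is a Sahlqvist (Geach-type) schema ◇^0□^1q → □^2◇^2q.
First-order correspondent: ∀x ∀z (xR²z → ∃w (xRw ∧ zR²w)).

∀x ∀z (xR²z → ∃w (xRw ∧ zR²w))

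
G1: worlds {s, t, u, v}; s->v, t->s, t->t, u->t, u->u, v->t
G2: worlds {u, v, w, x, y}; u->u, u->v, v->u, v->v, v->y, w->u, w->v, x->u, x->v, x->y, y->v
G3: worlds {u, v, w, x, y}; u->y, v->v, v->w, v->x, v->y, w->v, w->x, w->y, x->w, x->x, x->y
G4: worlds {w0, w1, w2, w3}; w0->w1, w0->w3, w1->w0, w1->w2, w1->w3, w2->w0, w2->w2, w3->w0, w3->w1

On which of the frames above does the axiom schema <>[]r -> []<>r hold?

G2

The schema corresponds to convergence: forall x forall y forall z (Rxy & Rxz -> exists w (Ryw & Rzw)).
G1: fails — Rts and Rtt but s and t have no common successor.
G2: condition met.
G3: fails — Ruy and Ruy but y and y have no common successor.
G4: fails — Rw1w2 and Rw1w0 but w2 and w0 have no common successor.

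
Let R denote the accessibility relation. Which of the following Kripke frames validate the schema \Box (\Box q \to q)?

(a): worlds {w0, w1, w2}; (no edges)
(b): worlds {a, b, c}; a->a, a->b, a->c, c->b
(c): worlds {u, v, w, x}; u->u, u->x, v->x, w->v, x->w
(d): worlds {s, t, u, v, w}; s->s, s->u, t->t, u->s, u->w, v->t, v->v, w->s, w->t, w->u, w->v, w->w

(a)

Frame correspondent (Sahlqvist): \forall x \forall y (Rxy \to Ryy) — i.e. shift-reflexivity.
(a): condition met.
(b): fails — Rac but not Rcc.
(c): fails — Rxw but not Rww.
(d): fails — Rwu but not Ruu.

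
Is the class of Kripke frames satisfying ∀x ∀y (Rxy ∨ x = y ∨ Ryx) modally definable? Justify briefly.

If a class were modally definable it would be closed under disjoint unions (Goldblatt–Thomason).
Take 2 disjoint single-world reflexive frames: each is trivially connected, but their disjoint union has 2 worlds with no edge between distinct components, so it is not connected.
Hence connectedness of R is not modally definable.

No — not modally definable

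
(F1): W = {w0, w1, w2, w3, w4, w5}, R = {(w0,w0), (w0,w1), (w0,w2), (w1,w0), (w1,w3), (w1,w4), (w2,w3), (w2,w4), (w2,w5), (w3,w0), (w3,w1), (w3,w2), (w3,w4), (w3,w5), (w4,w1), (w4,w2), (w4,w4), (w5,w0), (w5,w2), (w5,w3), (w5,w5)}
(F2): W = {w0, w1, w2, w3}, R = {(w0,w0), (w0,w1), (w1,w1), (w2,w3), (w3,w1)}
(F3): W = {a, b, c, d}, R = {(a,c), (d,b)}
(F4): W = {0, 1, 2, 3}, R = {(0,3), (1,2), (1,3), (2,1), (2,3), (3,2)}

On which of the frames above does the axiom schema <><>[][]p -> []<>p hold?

(F1), (F2), (F3)

The schema corresponds to a generalized confluence (Geach) condition: forall x forall y forall z ((x R^2 y & xRz) -> exists w (y R^2 w & zRw)).
(F1): ✓.
(F2): ✓.
(F3): ✓.
(F4): fails — 1R²3, 1R3 but no w with 3R²w and 3Rw.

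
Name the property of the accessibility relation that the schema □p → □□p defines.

transitivity

Suppose □p→□□p is valid. Take Rxy, Ryz and set V(p)={w : Rxw}. Then □p at x, so □□p at x, so □p at y, so p at z, i.e. Rxz.
The converse is a direct semantic check.
Frame condition: ∀x ∀y ∀z (Rxy ∧ Ryz → Rxz).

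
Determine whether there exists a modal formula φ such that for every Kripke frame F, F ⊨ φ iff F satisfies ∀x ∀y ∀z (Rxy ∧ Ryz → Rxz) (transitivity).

The condition is transitivity. A defining modal formula is □r → □□r.
Suppose □r→□□r is valid. Take Rxy, Ryz and set V(r)={w : Rxw}. Then □r at x, so □□r at x, so □r at y, so r at z, i.e. Rxz.

Yes, by □r → □□r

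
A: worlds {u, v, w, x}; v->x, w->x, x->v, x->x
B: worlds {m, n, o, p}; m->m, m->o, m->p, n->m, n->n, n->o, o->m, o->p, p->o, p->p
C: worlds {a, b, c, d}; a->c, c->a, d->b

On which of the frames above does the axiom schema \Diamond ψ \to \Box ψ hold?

C

The schema corresponds to partial functionality: \forall x \forall y \forall z (Rxy \wedge Rxz \to y = z).
A: fails — x sees both v and x.
B: fails — m sees both m and o.
C: satisfies the condition.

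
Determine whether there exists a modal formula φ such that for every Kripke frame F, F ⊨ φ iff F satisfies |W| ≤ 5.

If a class were modally definable it would be closed under disjoint unions (Goldblatt–Thomason).
Any modal formula valid on each of 6 disjoint one-world frames is valid on their disjoint union (validity is preserved under disjoint unions). Each one-world frame has |W|=1≤5, but the union has |W|=6.
So no modal formula (or set of formulas) defines exactly the |W|≤5 frames.

Not definable by any modal formula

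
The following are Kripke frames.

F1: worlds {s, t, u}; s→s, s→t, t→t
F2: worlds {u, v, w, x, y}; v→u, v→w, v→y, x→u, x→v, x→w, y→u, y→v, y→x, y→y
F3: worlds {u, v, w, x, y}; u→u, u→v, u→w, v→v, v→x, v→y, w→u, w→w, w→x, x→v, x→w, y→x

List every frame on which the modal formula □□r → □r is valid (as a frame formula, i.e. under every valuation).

F1

The schema corresponds to density: ∀x ∀y (Rxy → ∃z (Rxz ∧ Rzy)).
F1: holds.
F2: fails — Rvw but no z with Rvz and Rzw.
F3: fails — Ryx but no z with Ryz and Rzx.
Valid on: F1.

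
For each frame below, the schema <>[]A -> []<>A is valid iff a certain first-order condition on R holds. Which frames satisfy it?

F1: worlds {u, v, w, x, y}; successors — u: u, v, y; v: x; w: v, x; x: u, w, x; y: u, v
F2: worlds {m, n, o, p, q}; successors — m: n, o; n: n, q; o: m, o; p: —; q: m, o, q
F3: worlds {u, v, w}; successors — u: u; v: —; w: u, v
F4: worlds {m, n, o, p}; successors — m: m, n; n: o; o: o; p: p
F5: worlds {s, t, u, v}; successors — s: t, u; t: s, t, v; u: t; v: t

F5

Frame correspondent (Sahlqvist): forall x forall y forall z (Rxy & Rxz -> exists w (Ryw & Rzw)) — i.e. convergence.
F1: fails — Ruv and Ruu but v and u have no common successor.
F2: fails — Rmo and Rmn but o and n have no common successor.
F3: fails — Rwu and Rwv but u and v have no common successor.
F4: fails — Rmm and Rmn but m and n have no common successor.
F5: satisfies the condition.
Valid on: F5.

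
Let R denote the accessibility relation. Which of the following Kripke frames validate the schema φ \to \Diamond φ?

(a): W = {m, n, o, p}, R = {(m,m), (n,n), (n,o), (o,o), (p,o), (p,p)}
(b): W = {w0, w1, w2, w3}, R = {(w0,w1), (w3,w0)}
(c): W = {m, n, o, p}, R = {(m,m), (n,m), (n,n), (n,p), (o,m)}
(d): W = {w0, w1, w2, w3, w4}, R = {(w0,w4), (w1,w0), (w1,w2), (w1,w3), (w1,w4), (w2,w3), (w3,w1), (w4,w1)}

The schema corresponds to reflexivity: \forall x Rxx.
(a): ✓.
(b): fails — world w0 does not see itself.
(c): fails — world o does not see itself.
(d): fails — world w0 does not see itself.

(a)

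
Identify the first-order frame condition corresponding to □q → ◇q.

This is the D axiom.
Its frame correspondent is seriality — ∀x ∃y Rxy.

seriality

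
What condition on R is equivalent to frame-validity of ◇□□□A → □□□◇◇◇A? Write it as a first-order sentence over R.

This is a Sahlqvist (Geach-type) schema ◇^1□^3A → □^3◇^3A.
Minimal-valuation argument: fix x; take any y with xR^1y and any z with xR^3z. Set V(A) to the set of worlds R-reachable from y in exactly 3 steps. Then □^3A holds at y, so the antecedent holds at x; validity forces ◇^3A at z, giving a w with zR^3w and yR^3w.
First-order correspondent: ∀x ∀y ∀z ((xRy ∧ xR³z) → ∃w (yR³w ∧ zR³w)).

∀x ∀y ∀z ((xRy ∧ xR³z) → ∃w (yR³w ∧ zR³w))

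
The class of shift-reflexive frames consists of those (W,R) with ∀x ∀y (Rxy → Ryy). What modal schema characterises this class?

This is shift-reflexivity; the standard corresponding axiom is T□: □(□p → p).
Suppose □(□p→p) is valid. Take Rxy and set V(p)={w : Ryw}. Then at y, □p holds; since □(□p→p) at x, □p→p at y, so p at y, i.e. Ryy.

□(□p → p)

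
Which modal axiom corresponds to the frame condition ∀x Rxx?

□p → p

A defining formula is □p → p (the T axiom).
Suppose □p→p is valid. At any x set V(p)={w : Rxw}. Then □p holds at x, so p holds at x, i.e. Rxx.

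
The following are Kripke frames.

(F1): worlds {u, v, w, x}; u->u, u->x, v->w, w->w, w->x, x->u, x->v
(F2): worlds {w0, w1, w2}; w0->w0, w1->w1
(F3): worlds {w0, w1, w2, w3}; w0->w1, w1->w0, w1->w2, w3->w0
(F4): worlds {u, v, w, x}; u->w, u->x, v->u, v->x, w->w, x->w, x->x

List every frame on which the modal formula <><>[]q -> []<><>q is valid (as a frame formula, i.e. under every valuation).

(F2), (F4)

The schema corresponds to a generalized confluence (Geach) condition: forall x forall y forall z ((x R^2 y & xRz) -> exists w (yRw & z R^2 w)).
(F1): fails — uR²v, uRu but no t with vRt and uR²t.
(F2): condition met.
(F3): fails — w0R²w2, w0Rw1 but no w with w2Rw and w1R²w.
(F4): condition met.
Valid on: (F2), (F4).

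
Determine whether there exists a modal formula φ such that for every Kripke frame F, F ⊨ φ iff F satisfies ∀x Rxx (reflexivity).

The condition is reflexivity. A defining modal formula is □q → q.
Suppose □q→q is valid. At any x set V(q)={w : Rxw}. Then □q holds at x, so q holds at x, i.e. Rxx.

Yes, by □q → q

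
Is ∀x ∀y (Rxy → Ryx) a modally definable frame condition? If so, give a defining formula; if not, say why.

This is a Sahlqvist condition; the B axiom r → □◇r defines it.

Definable; r → □◇r defines it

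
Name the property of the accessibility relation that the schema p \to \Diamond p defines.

reflexivity

This schema is equivalent to the T axiom □p → p.
It corresponds to reflexivity: \forall x Rxx.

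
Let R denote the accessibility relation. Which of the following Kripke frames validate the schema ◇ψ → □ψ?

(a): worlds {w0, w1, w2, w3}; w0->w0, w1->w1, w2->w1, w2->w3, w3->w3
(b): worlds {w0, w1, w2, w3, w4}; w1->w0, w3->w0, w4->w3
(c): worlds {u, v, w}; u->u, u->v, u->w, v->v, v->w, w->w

Frame correspondent (Sahlqvist): ∀x ∀y ∀z (Rxy ∧ Rxz → y = z) — i.e. partial functionality.
(a): fails — w2 sees both w1 and w3.
(b): satisfies the condition.
(c): fails — u sees both u and v.
Valid on: (b).

(b)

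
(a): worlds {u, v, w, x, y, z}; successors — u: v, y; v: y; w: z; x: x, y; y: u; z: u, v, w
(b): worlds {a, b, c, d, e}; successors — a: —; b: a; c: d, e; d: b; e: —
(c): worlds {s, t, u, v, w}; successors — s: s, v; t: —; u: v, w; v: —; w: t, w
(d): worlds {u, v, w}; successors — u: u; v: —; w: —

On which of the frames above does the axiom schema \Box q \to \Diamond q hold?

(a)

Frame correspondent (Sahlqvist): \forall x \exists y Rxy — i.e. seriality.
(a): holds.
(b): fails — world a has no successor.
(c): fails — world t has no successor.
(d): fails — world v has no successor.
Valid on: (a).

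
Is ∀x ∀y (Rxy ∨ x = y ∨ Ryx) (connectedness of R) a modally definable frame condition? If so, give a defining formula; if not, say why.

Not definable by any modal formula

If a class were modally definable it would be closed under disjoint unions (Goldblatt–Thomason).
Take 2 disjoint single-world reflexive frames: each is trivially connected, but their disjoint union has 2 worlds with no edge between distinct components, so it is not connected.
So no modal formula (or set of formulas) defines exactly the connected frames.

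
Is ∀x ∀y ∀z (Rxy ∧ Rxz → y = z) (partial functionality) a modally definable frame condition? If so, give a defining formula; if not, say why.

Yes, by ◇r → □r

This is a Sahlqvist condition; the CD axiom ◇r → □r defines it.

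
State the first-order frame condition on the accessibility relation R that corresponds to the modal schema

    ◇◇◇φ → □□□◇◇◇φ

∀x ∀y ∀z ((xR³y ∧ xR³z) → ∃w (y = w ∧ zR³w))

This is a Sahlqvist (Geach-type) schema ◇^3□^0φ → □^3◇^3φ.
Minimal-valuation argument: fix x; take any y with xR^3y and any z with xR^3z. Set V(φ) to the set of worlds R-reachable from y in exactly 0 steps. Then □^0φ holds at y, so the antecedent holds at x; validity forces ◇^3φ at z, giving a w with zR^3w and yR^0w.
First-order correspondent: ∀x ∀y ∀z ((xR³y ∧ xR³z) → ∃w (y = w ∧ zR³w)).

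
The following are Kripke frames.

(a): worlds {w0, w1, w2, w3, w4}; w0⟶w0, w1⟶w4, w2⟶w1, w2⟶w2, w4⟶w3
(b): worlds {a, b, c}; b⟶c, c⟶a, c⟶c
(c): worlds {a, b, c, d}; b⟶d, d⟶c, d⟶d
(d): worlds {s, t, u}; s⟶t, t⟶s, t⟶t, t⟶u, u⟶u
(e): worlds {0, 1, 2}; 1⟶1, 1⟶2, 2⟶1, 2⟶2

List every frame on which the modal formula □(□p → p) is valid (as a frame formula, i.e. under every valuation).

(e)

Frame correspondent (Sahlqvist): ∀x ∀y (Rxy → Ryy) — i.e. shift-reflexivity.
(a): fails — Rw2w1 but not Rw1w1.
(b): fails — Rca but not Raa.
(c): fails — Rdc but not Rcc.
(d): fails — Rts but not Rss.
(e): satisfies the condition.
Valid on: (e).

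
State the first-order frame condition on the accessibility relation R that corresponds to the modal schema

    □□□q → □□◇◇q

This is a Sahlqvist (Geach-type) schema ◇^0□^3q → □^2◇^2q.
Minimal-valuation argument: fix x; take any y with xR^0y and any z with xR^2z. Set V(q) to the set of worlds R-reachable from y in exactly 3 steps. Then □^3q holds at y, so the antecedent holds at x; validity forces ◇^2q at z, giving a w with zR^2w and yR^3w.
First-order correspondent: ∀x ∀z (xR²z → ∃w (xR³w ∧ zR²w)).

∀x ∀z (xR²z → ∃w (xR³w ∧ zR²w))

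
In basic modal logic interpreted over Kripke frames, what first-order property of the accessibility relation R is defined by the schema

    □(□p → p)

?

Suppose □(□p→p) is valid. Take Rxy and set V(p)={w : Ryw}. Then at y, □p holds; since □(□p→p) at x, □p→p at y, so p at y, i.e. Ryy.
Conversely, on a frame with shift-reflexivity the schema holds at every world under every valuation.
So the correspondent is shift-reflexivity.

Shift-reflexivity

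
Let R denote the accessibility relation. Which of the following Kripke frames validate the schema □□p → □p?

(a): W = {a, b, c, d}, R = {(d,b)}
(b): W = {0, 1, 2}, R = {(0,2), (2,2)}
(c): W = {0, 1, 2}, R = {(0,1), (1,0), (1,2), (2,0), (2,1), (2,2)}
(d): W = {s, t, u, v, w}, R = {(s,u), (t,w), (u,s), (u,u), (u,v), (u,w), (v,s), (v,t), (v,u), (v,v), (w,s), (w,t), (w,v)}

(b)

The schema corresponds to density: ∀x ∀y (Rxy → ∃z (Rxz ∧ Rzy)).
(a): fails — Rdb but no z with Rdz and Rzb.
(b): condition met.
(c): fails — R01 but no z with R0z and Rz1.
(d): fails — Rtw but no z with Rtz and Rzw.
Valid on: (b).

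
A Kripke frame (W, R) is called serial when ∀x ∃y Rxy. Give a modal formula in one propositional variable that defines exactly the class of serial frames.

A defining formula is □p → ◇p (the D axiom).
Suppose □p→◇p is valid. At any x set V(p)=W. Then □p at x, so ◇p at x, so x has a successor.

□p → ◇p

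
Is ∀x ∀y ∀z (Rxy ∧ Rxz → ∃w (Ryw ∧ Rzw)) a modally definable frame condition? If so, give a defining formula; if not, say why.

Yes, by ◇□r → □◇r

The condition is convergence. A defining modal formula is ◇□r → □◇r.
Suppose ◇□r→□◇r is valid. Take Rxy, Rxz and set V(r)={w : Ryw}. Then □r at y so ◇□r at x, so □◇r at x, so ◇r at z, giving w with Rzw and Ryw.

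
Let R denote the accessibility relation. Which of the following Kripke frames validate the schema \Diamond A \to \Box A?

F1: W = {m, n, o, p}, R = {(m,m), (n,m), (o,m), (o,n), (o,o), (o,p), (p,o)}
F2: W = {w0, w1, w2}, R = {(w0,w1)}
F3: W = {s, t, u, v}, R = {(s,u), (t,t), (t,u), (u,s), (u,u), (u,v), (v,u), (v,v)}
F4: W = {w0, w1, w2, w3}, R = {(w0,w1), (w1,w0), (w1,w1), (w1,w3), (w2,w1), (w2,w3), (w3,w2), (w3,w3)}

F2

Frame correspondent (Sahlqvist): \forall x \forall y \forall z (Rxy \wedge Rxz \to y = z) — i.e. partial functionality.
F1: fails — o sees both m and n.
F2: ✓.
F3: fails — t sees both t and u.
F4: fails — w1 sees both w0 and w1.
Valid on: F2.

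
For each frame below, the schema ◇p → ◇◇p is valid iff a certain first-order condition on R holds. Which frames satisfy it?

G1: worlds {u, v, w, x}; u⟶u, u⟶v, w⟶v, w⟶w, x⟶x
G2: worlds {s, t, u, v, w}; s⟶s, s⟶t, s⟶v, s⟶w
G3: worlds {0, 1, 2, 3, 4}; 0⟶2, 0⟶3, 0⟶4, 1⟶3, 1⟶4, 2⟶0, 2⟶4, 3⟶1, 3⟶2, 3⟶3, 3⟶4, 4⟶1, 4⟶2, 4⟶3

This is the axiom for a generalized confluence (Geach) condition; its first-order frame correspondent is ∀x ∀y (xRy → ∃w (y = w ∧ xR²w)).
G1: holds.
G2: holds.
G3: fails — 2R0 but no w with 0=w and 2R²w.

G1, G2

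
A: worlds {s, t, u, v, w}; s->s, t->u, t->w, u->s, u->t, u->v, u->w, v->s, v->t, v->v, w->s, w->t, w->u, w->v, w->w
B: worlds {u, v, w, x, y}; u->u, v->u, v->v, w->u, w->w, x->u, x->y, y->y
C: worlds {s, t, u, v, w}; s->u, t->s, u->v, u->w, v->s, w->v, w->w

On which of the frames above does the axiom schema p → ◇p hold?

This is the axiom for reflexivity; its first-order frame correspondent is ∀x Rxx.
A: fails — world t does not see itself.
B: fails — world x does not see itself.
C: fails — world s does not see itself.

none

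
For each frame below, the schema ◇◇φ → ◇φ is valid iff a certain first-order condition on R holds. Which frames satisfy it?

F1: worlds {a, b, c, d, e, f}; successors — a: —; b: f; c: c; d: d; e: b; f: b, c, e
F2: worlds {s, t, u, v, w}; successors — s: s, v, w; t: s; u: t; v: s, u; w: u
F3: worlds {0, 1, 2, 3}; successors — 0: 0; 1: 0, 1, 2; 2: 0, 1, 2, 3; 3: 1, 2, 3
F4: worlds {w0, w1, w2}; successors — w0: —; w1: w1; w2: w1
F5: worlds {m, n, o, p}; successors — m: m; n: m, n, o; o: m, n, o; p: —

The schema corresponds to transitivity: ∀x ∀y ∀z (Rxy ∧ Ryz → Rxz).
F1: fails — Reb and Rbf but not Ref.
F2: fails — Rwu and Rut but not Rwt.
F3: fails — R32 and R20 but not R30.
F4: satisfies the condition.
F5: satisfies the condition.
Valid on: F4, F5.

F4, F5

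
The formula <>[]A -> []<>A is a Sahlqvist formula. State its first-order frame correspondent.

Convergence

Suppose ◇□A→□◇A is valid. Take Rxy, Rxz and set V(A)={w : Ryw}. Then □A at y so ◇□A at x, so □◇A at x, so ◇A at z, giving w with Rzw and Ryw.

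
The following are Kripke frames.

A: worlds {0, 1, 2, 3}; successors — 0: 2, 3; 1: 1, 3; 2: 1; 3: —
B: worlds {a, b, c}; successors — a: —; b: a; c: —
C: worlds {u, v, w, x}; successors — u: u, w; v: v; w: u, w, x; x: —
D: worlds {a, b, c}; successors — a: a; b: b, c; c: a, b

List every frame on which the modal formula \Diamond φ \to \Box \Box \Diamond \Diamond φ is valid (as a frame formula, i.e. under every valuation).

This is the axiom for a generalized confluence (Geach) condition; its first-order frame correspondent is \forall x \forall y \forall z ((xRy \wedge x R^2 z) \to \exists w (y = w \wedge z R^2 w)).
A: fails — 0R2, 0R²1 but no w with 2=w and 1R²w.
B: condition met.
C: fails — uRu, uR²x but no t with u=t and xR²t.
D: fails — bRb, bR²a but no w with b=w and aR²w.

B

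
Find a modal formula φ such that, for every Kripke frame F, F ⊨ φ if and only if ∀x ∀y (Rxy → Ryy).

This is shift-reflexivity; the standard corresponding axiom is T□: □(□s → s).
Suppose □(□s→s) is valid. Take Rxy and set V(s)={w : Ryw}. Then at y, □s holds; since □(□s→s) at x, □s→s at y, so s at y, i.e. Ryy.

□(□s → s)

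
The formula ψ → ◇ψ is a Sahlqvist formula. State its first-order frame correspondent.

Replacing ψ by ¬ψ and contraposing gives the equivalent schema □ψ → ψ.
Suppose □ψ→ψ is valid. At any x set V(ψ)={w : Rxw}. Then □ψ holds at x, so ψ holds at x, i.e. Rxx.

Reflexivity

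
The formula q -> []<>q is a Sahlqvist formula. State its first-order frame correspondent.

Symmetry

Suppose q→□◇q is valid. Take Rxy and set V(q)={x}. Then q at x, so □◇q at x, so ◇q at y, so some z with Ryz has q; z=x, i.e. Ryx.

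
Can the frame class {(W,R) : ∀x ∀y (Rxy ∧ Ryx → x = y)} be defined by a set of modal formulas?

Any modally definable frame class is closed under surjective bounded morphisms.
The 8-cycle (worlds a,b,c,d,e,f,g,h with a→b→c→d→e→f→g→h→a) is antisymmetric. Sending even-indexed worlds to a and odd-indexed worlds to b is a surjective bounded morphism onto the two-world frame with a↔b, which is not antisymmetric.
So no modal formula (or set of formulas) defines exactly the antisymmetric frames.

Not definable by any modal formula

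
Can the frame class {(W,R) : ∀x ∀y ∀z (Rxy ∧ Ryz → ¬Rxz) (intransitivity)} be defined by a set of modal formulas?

If a class were modally definable it would be closed under surjective bounded morphisms (Goldblatt–Thomason).
The 3-cycle (worlds a,b,c with a→b→c→a) is intransitive. Mapping every world to a single reflexive point • is a surjective bounded morphism; the reflexive point is not intransitive (R••∧R•• but R••).
So no modal formula (or set of formulas) defines exactly the intransitive frames.

No — not modally definable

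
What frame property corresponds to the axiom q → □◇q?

Suppose q→□◇q is valid. Take Rxy and set V(q)={x}. Then q at x, so □◇q at x, so ◇q at y, so some z with Ryz has q; z=x, i.e. Ryx.

symmetry: ∀x ∀y (Rxy → Ryx)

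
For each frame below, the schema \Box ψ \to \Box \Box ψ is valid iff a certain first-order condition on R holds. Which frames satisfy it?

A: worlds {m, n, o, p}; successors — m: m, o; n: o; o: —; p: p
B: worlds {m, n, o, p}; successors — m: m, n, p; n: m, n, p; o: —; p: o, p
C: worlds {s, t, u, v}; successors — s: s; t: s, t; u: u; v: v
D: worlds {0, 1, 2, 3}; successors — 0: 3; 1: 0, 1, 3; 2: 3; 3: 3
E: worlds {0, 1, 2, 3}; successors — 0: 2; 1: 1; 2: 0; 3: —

Frame correspondent (Sahlqvist): \forall x \forall y \forall z (Rxy \wedge Ryz \to Rxz) — i.e. transitivity.
A: condition met.
B: fails — Rnp and Rpo but not Rno.
C: condition met.
D: condition met.
E: fails — R20 and R02 but not R22.
Valid on: A, C, D.

A, C, D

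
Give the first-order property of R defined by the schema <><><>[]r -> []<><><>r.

forall x forall y forall z ((x R^3 y & xRz) -> exists w (yRw & z R^3 w))

This is a Sahlqvist (Geach-type) schema ◇^3□^1r → □^1◇^3r.
First-order correspondent: forall x forall y forall z ((x R^3 y & xRz) -> exists w (yRw & z R^3 w)).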